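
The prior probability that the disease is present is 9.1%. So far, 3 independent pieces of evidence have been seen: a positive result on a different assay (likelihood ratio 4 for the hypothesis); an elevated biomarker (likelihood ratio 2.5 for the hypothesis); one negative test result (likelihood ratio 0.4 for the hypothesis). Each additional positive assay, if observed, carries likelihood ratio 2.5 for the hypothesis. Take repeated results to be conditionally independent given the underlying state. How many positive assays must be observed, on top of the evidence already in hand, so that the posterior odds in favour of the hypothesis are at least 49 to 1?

6

Prior odds = 0.091/0.909 = 91/909.
Combined Bayes factor of the evidence already in hand = 4 × 2.5 × 0.4 = 4.
Odds after that evidence = (91/909) × 4 = 364/909.
Target odds = 49.
Need 2.5ⁿ ≥ 49 ÷ (364/909) = 6363/52.
2.5⁵ = 97.65625 falls short of 6363/52 but 2.5⁶ = 244.140625 reaches it, so n = 6.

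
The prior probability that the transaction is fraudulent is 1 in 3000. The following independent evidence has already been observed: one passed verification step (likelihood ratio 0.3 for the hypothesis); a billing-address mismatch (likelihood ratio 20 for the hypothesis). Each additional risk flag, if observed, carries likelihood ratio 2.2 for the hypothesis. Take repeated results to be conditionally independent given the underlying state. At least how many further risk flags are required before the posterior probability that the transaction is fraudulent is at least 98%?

Prior odds = (1/3000)/(2999/3000) = 1/2999.
Combined Bayes factor of the evidence already in hand = 0.3 × 20 = 6.
Odds after that evidence = (1/2999) × 6 = 6/2999.
Target odds = 0.98/0.02 = 49.
Need 2.2ⁿ ≥ 49 ÷ (6/2999) = 146951/6.
2.2¹² ≈12855 falls short of 146951/6 but 2.2¹³ ≈28281 reaches it, so n = 13.

13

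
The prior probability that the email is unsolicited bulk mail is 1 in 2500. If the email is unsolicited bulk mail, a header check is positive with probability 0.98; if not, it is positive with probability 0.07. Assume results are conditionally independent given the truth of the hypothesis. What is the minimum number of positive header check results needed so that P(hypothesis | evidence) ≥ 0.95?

Prior odds = 0.0004/0.9996 = 1/2499.
Likelihood ratio of a positive = 0.98/0.07 = 14.
Target odds: 0.95 ÷ 0.05 = 19.
Require 14ⁿ ≥ 19 ÷ (1/2499) = 47481.
14⁴ = 38416 falls short of 47481 but 14⁵ = 537824 reaches it, so n = 5.

5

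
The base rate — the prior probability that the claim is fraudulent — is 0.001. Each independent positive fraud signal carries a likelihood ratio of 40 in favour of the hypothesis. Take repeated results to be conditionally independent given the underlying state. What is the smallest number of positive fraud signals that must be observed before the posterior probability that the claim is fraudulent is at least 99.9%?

4

Prior odds: 0.001 ÷ 0.999 = 1/999.
Likelihood ratio per positive fraud signal = 40.
Target odds: 0.999 ÷ 0.001 = 999.
Need (1/999) × 40ⁿ ≥ 999, i.e. 40ⁿ ≥ 998001.
40³ = 64000 falls short of 998001 but 40⁴ = 2560000 reaches it, so n = 4.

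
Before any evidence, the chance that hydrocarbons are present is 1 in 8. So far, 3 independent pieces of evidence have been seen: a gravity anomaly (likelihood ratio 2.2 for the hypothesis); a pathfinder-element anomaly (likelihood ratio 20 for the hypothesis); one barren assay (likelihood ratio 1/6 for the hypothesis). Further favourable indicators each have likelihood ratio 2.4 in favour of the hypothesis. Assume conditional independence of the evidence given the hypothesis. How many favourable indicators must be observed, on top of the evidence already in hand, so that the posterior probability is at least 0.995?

Prior odds = 0.125/0.875 = 1/7.
Combined Bayes factor of the evidence already in hand = 2.2 × 20 × (1/6) = 22/3.
Odds after that evidence = (1/7) × 22/3 = 22/21.
Target odds = 0.995/0.005 = 199.
Need 2.4ⁿ ≥ 199 ÷ (22/21) = 4179/22.
2.4⁵ = 79.62624 falls short of 4179/22 but 2.4⁶ = 2985984/15625 reaches it, so n = 6.

6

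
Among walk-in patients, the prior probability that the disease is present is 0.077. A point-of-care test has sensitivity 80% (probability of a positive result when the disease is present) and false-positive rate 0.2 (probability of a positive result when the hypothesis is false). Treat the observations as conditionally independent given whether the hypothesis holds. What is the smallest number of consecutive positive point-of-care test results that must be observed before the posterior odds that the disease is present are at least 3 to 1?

3

Prior odds: 0.077 ÷ 0.923 = 77/923.
Likelihood ratio of a positive result = 0.8/0.2 = 4.
Target odds = 3.
Require 4ⁿ ≥ 3 ÷ (77/923) = 2769/77.
4² = 16 falls short of 2769/77 but 4³ = 64 reaches it, so n = 3.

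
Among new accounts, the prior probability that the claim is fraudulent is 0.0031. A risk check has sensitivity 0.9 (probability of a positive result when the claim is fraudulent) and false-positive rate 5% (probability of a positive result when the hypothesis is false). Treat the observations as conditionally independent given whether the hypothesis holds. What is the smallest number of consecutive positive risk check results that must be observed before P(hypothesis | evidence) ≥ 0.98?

4

Prior odds = 0.0031/0.9969 = 31/9969.
Likelihood ratio of a positive result = 0.9/0.05 = 18.
Target posterior odds = 0.98/0.02 = 49.
Require 18ⁿ ≥ 49 ÷ (31/9969) = 488481/31.
18³ = 5832 falls short of 488481/31 but 18⁴ = 104976 reaches it, so n = 4.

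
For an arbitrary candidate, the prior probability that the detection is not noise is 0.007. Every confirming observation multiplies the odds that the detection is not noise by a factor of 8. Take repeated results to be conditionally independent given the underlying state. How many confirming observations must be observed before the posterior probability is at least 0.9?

Prior odds: 0.007 ÷ 0.993 = 7/993.
Likelihood ratio per confirming observation = 8.
Target posterior odds = 0.9/0.1 = 9.
Require 8ⁿ ≥ 9 ÷ (7/993) = 8937/7.
8³ = 512 falls short of 8937/7 but 8⁴ = 4096 reaches it, so n = 4.

4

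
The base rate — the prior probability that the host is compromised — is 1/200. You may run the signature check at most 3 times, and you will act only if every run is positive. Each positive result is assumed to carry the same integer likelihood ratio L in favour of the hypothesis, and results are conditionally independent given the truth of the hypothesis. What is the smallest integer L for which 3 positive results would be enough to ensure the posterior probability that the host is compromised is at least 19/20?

16

Prior odds = 0.005/0.995 = 1/199.
Target odds = 0.95/0.05 = 19.
Need L³ ≥ 19 ÷ (1/199) = 3781.
15³ = 3375 < 3781 ≤ 4096 = 16³, so L = 16.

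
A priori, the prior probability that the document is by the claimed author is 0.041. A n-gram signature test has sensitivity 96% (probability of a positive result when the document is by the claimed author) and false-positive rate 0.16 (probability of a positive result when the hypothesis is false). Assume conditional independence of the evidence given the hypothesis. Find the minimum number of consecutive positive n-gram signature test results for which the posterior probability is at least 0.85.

3

Prior odds: 0.041 ÷ 0.959 = 41/959.
Likelihood ratio of a positive result = 0.96/0.16 = 6.
Target posterior odds = 0.85/0.15 = 17/3.
Need (41/959) × 6ⁿ ≥ 17/3, i.e. 6ⁿ ≥ 16303/123.
6² = 36 falls short of 16303/123 but 6³ = 216 reaches it, so n = 3.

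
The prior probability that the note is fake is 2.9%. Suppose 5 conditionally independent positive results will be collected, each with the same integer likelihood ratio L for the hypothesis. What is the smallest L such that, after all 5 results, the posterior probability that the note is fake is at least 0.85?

Prior odds = 0.029/0.971 = 29/971.
Target odds = 0.85/0.15 = 17/3.
Need L⁵ ≥ 17/3 ÷ (29/971) = 16507/87.
2⁵ = 32 < 16507/87 ≤ 243 = 3⁵, so L = 3.

3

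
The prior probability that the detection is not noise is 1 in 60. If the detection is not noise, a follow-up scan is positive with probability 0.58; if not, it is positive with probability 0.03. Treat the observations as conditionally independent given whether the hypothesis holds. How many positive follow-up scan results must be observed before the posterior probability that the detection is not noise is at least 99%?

Prior odds = (1/60)/(59/60) = 1/59.
Likelihood ratio of a positive = 0.58/0.03 = 58/3.
Target posterior odds = 0.99/0.01 = 99.
Require (58/3)ⁿ ≥ 99 ÷ (1/59) = 5841.
(58/3)² = 3364/9 falls short of 5841 but (58/3)³ = 195112/27 reaches it, so n = 3.

3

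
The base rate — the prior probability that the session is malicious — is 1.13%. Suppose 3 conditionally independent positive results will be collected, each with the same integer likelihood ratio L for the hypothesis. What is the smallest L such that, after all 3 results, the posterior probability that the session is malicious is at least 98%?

17

Prior odds = 0.0113/0.9887 = 113/9887.
Target odds = 0.98/0.02 = 49.
Need L³ ≥ 49 ÷ (113/9887) = 484463/113.
16³ = 4096 < 484463/113 ≤ 4913 = 17³, so L = 17.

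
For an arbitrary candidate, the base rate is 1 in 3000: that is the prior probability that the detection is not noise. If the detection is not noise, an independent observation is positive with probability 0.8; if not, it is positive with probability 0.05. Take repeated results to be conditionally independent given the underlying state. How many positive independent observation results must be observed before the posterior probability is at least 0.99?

Prior odds = (1/3000)/(2999/3000) = 1/2999.
Likelihood ratio of a positive = 0.8/0.05 = 16.
Target odds: 0.99 ÷ 0.01 = 99.
Require 16ⁿ ≥ 99 ÷ (1/2999) = 296901.
16⁴ = 65536 falls short of 296901 but 16⁵ = 1048576 reaches it, so n = 5.

5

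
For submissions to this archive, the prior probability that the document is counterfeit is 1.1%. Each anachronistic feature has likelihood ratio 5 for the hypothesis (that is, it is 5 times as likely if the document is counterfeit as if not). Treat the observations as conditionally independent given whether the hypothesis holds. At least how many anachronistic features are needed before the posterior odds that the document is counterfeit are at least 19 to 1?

5

Prior odds = 0.011/0.989 = 11/989.
Likelihood ratio per anachronistic feature = 5.
Target odds = 19.
Need (11/989) × 5ⁿ ≥ 19, i.e. 5ⁿ ≥ 18791/11.
5⁴ = 625 falls short of 18791/11 but 5⁵ = 3125 reaches it, so n = 5.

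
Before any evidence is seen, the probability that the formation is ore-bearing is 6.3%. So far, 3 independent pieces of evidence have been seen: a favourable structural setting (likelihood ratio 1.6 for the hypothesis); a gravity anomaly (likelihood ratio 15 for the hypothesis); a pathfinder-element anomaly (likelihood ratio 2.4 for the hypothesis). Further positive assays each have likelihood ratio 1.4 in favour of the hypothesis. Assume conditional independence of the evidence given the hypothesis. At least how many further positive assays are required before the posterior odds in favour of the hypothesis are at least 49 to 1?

Prior odds = 0.063/0.937 = 63/937.
Combined Bayes factor of the evidence already in hand = 1.6 × 15 × 2.4 = 57.6.
Odds after that evidence = (63/937) × 57.6 = 18144/4685.
Target odds = 49.
Need 1.4ⁿ ≥ 49 ÷ (18144/4685) = 32795/2592.
1.4⁷ = 823543/78125 falls short of 32795/2592 but 1.4⁸ = 5764801/390625 reaches it, so n = 8.

8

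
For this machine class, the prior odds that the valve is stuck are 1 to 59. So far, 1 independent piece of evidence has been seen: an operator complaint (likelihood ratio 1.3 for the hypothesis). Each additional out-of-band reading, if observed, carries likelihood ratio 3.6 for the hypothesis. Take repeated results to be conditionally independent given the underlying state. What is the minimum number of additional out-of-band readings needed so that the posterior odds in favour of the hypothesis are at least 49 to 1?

Prior odds = 1/59.
Bayes factor of the evidence already in hand = 1.3.
Odds after that evidence = (1/59) × 1.3 = 13/590.
Target odds = 49.
Need 3.6ⁿ ≥ 49 ÷ (13/590) = 28910/13.
3.6⁶ = 34012224/15625 falls short of 28910/13 but 3.6⁷ = 612220032/78125 reaches it, so n = 7.

7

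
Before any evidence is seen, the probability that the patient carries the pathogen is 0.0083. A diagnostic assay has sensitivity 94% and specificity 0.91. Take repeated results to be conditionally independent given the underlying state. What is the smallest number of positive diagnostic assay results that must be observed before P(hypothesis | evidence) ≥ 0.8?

3

Prior odds: 0.0083 ÷ 0.9917 = 83/9917.
False-positive rate = 1 − 0.91 = 0.09; likelihood ratio of a positive = 0.94/0.09 = 94/9.
Target posterior odds = 0.8/0.2 = 4.
Need (83/9917) × (94/9)ⁿ ≥ 4, i.e. (94/9)ⁿ ≥ 39668/83.
(94/9)² = 8836/81 falls short of 39668/83 but (94/9)³ = 830584/729 reaches it, so n = 3.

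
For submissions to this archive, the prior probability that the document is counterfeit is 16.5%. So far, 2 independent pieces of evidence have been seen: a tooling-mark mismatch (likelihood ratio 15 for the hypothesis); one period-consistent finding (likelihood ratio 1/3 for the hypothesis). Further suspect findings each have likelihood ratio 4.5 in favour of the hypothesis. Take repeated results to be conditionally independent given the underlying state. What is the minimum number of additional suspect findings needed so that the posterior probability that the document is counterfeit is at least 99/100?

Prior odds = 0.165/0.835 = 33/167.
Combined Bayes factor of the evidence already in hand = 15 × (1/3) = 5.
Odds after that evidence = (33/167) × 5 = 165/167.
Target odds = 0.99/0.01 = 99.
Need 4.5ⁿ ≥ 99 ÷ (165/167) = 100.2.
4.5³ = 91.125 falls short of 100.2 but 4.5⁴ = 410.0625 reaches it, so n = 4.

4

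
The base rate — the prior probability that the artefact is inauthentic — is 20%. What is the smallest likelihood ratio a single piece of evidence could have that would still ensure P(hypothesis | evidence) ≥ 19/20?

76

Prior odds = 0.2/0.8 = 0.25.
Target odds = 0.95/0.05 = 19.
Required Bayes factor = 19 ÷ 0.25 = 76.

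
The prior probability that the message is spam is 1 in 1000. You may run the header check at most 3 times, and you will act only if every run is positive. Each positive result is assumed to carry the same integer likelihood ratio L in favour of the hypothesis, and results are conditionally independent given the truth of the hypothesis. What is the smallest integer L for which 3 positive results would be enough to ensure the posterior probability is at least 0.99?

47

Prior odds = 0.001/0.999 = 1/999.
Target odds = 0.99/0.01 = 99.
Need L³ ≥ 99 ÷ (1/999) = 98901.
46³ = 97336 < 98901 ≤ 103823 = 47³, so L = 47.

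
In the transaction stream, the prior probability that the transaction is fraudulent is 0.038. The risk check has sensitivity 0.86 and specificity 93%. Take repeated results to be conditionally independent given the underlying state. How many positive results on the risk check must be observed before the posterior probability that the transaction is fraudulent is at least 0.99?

4

Prior odds = 0.038/0.962 = 19/481.
False-positive rate = 1 − 0.93 = 0.07; likelihood ratio of a positive = 0.86/0.07 = 86/7.
Target odds: 0.99 ÷ 0.01 = 99.
Require (86/7)ⁿ ≥ 99 ÷ (19/481) = 47619/19.
(86/7)³ = 636056/343 falls short of 47619/19 but (86/7)⁴ = 54700816/2401 reaches it, so n = 4.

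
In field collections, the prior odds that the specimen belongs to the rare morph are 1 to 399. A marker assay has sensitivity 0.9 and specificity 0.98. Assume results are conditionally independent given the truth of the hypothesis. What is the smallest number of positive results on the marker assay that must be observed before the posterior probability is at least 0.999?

Prior odds = 1/399.
False-positive rate = 1 − 0.98 = 0.02; likelihood ratio of a positive = 0.9/0.02 = 45.
Target posterior odds = 0.999/0.001 = 999.
Require 45ⁿ ≥ 999 ÷ (1/399) = 398601.
45³ = 91125 falls short of 398601 but 45⁴ = 4100625 reaches it, so n = 4.

4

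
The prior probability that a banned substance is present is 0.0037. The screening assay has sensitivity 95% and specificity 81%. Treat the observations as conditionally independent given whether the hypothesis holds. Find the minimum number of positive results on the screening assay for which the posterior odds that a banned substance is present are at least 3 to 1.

Prior odds: 0.0037 ÷ 0.9963 = 37/9963.
False-positive rate = 1 − 0.81 = 0.19; likelihood ratio of a positive = 0.95/0.19 = 5.
Target odds = 3.
Require 5ⁿ ≥ 3 ÷ (37/9963) = 29889/37.
5⁴ = 625 falls short of 29889/37 but 5⁵ = 3125 reaches it, so n = 5.

5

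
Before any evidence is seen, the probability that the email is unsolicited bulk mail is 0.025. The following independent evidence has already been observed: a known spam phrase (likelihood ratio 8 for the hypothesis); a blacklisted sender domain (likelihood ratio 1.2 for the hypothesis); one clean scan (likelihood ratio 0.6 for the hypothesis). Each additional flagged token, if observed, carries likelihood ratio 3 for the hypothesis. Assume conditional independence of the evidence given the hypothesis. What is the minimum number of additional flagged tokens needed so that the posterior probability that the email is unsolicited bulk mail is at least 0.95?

5

Prior odds = 0.025/0.975 = 1/39.
Combined Bayes factor of the evidence already in hand = 8 × 1.2 × 0.6 = 5.76.
Odds after that evidence = (1/39) × 5.76 = 48/325.
Target odds = 0.95/0.05 = 19.
Need 3ⁿ ≥ 19 ÷ (48/325) = 6175/48.
3⁴ = 81 falls short of 6175/48 but 3⁵ = 243 reaches it, so n = 5.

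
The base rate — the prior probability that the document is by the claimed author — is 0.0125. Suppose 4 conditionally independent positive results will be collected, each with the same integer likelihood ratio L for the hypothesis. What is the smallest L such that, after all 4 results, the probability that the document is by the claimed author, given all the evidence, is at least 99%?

Prior odds = 0.0125/0.9875 = 1/79.
Target odds = 0.99/0.01 = 99.
Need L⁴ ≥ 99 ÷ (1/79) = 7821.
9⁴ = 6561 < 7821 ≤ 10000 = 10⁴, so L = 10.

10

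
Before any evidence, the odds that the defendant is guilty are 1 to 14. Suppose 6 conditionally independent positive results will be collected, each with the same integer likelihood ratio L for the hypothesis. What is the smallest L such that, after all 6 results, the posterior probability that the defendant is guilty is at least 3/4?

Prior odds = 1/14.
Target odds = 0.75/0.25 = 3.
Need L⁶ ≥ 3 ÷ (1/14) = 42.
1⁶ = 1 < 42 ≤ 64 = 2⁶, so L = 2.

2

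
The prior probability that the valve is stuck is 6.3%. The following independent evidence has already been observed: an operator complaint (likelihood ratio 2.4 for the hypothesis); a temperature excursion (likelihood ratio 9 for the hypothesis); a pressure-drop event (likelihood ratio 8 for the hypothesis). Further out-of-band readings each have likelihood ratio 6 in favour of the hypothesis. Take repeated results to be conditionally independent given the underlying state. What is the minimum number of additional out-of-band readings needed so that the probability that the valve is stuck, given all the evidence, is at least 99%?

2

Prior odds = 0.063/0.937 = 63/937.
Combined Bayes factor of the evidence already in hand = 2.4 × 9 × 8 = 172.8.
Odds after that evidence = (63/937) × 172.8 = 54432/4685.
Target odds = 0.99/0.01 = 99.
Need 6ⁿ ≥ 99 ÷ (54432/4685) = 51535/6048.
6¹ = 6 falls short of 51535/6048 but 6² = 36 reaches it, so n = 2.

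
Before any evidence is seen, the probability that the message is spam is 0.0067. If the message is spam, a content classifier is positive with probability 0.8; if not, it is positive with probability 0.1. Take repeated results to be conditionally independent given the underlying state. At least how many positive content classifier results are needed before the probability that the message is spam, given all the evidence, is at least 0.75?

Prior odds: 0.0067 ÷ 0.9933 = 67/9933.
Likelihood ratio of a positive = 0.8/0.1 = 8.
Target odds: 0.75 ÷ 0.25 = 3.
Need (67/9933) × 8ⁿ ≥ 3, i.e. 8ⁿ ≥ 29799/67.
8² = 64 falls short of 29799/67 but 8³ = 512 reaches it, so n = 3.

3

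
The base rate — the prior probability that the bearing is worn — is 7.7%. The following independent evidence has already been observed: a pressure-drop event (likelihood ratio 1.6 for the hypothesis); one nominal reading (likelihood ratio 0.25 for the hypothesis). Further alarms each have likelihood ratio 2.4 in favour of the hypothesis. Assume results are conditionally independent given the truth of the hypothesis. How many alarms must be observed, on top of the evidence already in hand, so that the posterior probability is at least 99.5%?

Prior odds = 0.077/0.923 = 77/923.
Combined Bayes factor of the evidence already in hand = 1.6 × 0.25 = 0.4.
Odds after that evidence = (77/923) × 0.4 = 154/4615.
Target odds = 0.995/0.005 = 199.
Need 2.4ⁿ ≥ 199 ÷ (154/4615) = 918385/154.
2.4⁹ ≈2641.81 falls short of 918385/154 but 2.4¹⁰ ≈6340.34 reaches it, so n = 10.

10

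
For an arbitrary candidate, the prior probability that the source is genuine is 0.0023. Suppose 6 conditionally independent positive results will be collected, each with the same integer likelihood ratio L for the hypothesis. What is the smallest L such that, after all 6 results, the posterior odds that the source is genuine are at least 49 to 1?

Prior odds = 0.0023/0.9977 = 23/9977.
Target odds = 49.
Need L⁶ ≥ 49 ÷ (23/9977) = 488873/23.
5⁶ = 15625 < 488873/23 ≤ 46656 = 6⁶, so L = 6.

6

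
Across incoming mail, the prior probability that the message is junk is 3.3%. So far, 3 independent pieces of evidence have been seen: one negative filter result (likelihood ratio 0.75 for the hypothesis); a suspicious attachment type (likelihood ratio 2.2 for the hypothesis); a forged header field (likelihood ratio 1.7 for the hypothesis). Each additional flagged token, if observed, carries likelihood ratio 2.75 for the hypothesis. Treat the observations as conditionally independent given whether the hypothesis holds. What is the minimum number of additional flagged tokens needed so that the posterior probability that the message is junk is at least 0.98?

7

Prior odds = 0.033/0.967 = 33/967.
Combined Bayes factor of the evidence already in hand = 0.75 × 2.2 × 1.7 = 2.805.
Odds after that evidence = (33/967) × 2.805 = 18513/193400.
Target odds = 0.98/0.02 = 49.
Need 2.75ⁿ ≥ 49 ÷ (18513/193400) = 9476600/18513.
2.75⁶ = 1771561/4096 falls short of 9476600/18513 but 2.75⁷ = 19487171/16384 reaches it, so n = 7.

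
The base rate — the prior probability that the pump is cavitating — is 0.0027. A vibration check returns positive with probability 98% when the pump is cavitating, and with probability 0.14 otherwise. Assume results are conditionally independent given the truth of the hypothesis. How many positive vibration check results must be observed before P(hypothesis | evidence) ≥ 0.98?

Prior odds: 0.0027 ÷ 0.9973 = 27/9973.
Likelihood ratio of a positive result = 0.98/0.14 = 7.
Target odds: 0.98 ÷ 0.02 = 49.
Require 7ⁿ ≥ 49 ÷ (27/9973) = 488677/27.
7⁵ = 16807 falls short of 488677/27 but 7⁶ = 117649 reaches it, so n = 6.

6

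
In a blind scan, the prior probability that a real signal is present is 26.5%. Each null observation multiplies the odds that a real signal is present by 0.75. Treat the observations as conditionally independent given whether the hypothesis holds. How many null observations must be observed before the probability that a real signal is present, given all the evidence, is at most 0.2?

Prior odds = 0.265/0.735 = 53/147.
Likelihood ratio per null observation = 0.75.
Target odds: 0.2 ÷ 0.8 = 0.25.
Need (53/147) × 0.75ⁿ ≤ 0.25, i.e. 0.75ⁿ ≤ 147/212.
0.75¹ = 0.75 is still above 147/212 but 0.75² = 0.5625 is at or below it, so n = 2.

2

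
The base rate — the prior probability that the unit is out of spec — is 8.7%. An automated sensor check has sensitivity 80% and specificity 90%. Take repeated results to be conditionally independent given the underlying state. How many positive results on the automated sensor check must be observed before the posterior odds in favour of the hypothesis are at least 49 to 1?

4

Prior odds = 0.087/0.913 = 87/913.
False-positive rate = 1 − 0.9 = 0.1; likelihood ratio of a positive = 0.8/0.1 = 8.
Target odds = 49.
Need (87/913) × 8ⁿ ≥ 49, i.e. 8ⁿ ≥ 44737/87.
8³ = 512 falls short of 44737/87 but 8⁴ = 4096 reaches it, so n = 4.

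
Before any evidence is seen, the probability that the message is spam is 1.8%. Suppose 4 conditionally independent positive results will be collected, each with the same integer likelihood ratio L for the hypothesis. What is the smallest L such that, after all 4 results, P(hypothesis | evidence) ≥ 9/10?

Prior odds = 0.018/0.982 = 9/491.
Target odds = 0.9/0.1 = 9.
Need L⁴ ≥ 9 ÷ (9/491) = 491.
4⁴ = 256 < 491 ≤ 625 = 5⁴, so L = 5.

5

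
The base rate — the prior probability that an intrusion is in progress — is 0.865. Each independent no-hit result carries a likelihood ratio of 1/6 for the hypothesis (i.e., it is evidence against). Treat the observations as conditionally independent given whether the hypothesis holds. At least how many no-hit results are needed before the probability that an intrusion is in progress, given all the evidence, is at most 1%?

4

Prior odds = 0.865/0.135 = 173/27.
Likelihood ratio per no-hit result = 1/6.
Target posterior odds = 0.01/0.99 = 1/99.
Require (1/6)ⁿ ≤ 1/99 ÷ (173/27) = 3/1903.
(1/6)³ = 1/216 is still above 3/1903 but (1/6)⁴ = 1/1296 is at or below it, so n = 4.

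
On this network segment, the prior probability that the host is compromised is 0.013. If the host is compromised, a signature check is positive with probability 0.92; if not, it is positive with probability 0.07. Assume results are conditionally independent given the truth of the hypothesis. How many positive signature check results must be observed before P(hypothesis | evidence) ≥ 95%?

Prior odds = 0.013/0.987 = 13/987.
Likelihood ratio of a positive = 0.92/0.07 = 92/7.
Target odds: 0.95 ÷ 0.05 = 19.
Require (92/7)ⁿ ≥ 19 ÷ (13/987) = 18753/13.
(92/7)² = 8464/49 falls short of 18753/13 but (92/7)³ = 778688/343 reaches it, so n = 3.

3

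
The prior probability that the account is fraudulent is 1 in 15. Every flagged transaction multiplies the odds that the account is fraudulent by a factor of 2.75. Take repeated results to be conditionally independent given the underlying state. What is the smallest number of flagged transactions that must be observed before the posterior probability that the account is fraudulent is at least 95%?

6

Prior odds: (1/15) ÷ (14/15) = 1/14.
Likelihood ratio per flagged transaction = 2.75.
Target odds: 0.95 ÷ 0.05 = 19.
Need (1/14) × 2.75ⁿ ≥ 19, i.e. 2.75ⁿ ≥ 266.
2.75⁵ = 161051/1024 falls short of 266 but 2.75⁶ = 1771561/4096 reaches it, so n = 6.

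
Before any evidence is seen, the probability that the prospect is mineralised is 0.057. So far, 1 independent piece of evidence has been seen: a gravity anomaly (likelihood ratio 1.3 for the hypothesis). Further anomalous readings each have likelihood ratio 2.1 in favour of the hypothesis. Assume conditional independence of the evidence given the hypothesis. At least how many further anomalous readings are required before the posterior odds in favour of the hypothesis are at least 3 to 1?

5

Prior odds = 0.057/0.943 = 57/943.
Bayes factor of the evidence already in hand = 1.3.
Odds after that evidence = (57/943) × 1.3 = 741/9430.
Target odds = 3.
Need 2.1ⁿ ≥ 3 ÷ (741/9430) = 9430/247.
2.1⁴ = 19.4481 falls short of 9430/247 but 2.1⁵ = 4084101/100000 reaches it, so n = 5.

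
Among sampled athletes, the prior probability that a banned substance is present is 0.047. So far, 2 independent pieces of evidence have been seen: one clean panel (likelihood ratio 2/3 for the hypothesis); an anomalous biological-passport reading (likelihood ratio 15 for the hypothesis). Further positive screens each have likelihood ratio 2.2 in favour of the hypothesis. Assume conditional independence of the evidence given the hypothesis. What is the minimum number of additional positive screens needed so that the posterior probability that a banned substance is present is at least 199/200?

Prior odds = 0.047/0.953 = 47/953.
Combined Bayes factor of the evidence already in hand = (2/3) × 15 = 10.
Odds after that evidence = (47/953) × 10 = 470/953.
Target odds = 0.995/0.005 = 199.
Need 2.2ⁿ ≥ 199 ÷ (470/953) = 189647/470.
2.2⁷ = 19487171/78125 falls short of 189647/470 but 2.2⁸ = 214358881/390625 reaches it, so n = 8.

8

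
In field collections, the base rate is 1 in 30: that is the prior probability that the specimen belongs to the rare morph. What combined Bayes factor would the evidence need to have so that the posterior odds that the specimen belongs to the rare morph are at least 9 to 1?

261

Prior odds = (1/30)/(29/30) = 1/29.
Target odds = 9.
Required Bayes factor = 9 ÷ (1/29) = 261.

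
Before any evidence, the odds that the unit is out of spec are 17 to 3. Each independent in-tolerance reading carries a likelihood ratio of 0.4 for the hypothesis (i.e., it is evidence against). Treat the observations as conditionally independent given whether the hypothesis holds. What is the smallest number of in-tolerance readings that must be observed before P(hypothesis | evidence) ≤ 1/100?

7

Prior odds = 17/3.
Likelihood ratio per in-tolerance reading = 0.4.
Target odds: 0.01 ÷ 0.99 = 1/99.
Need (17/3) × 0.4ⁿ ≤ 1/99, i.e. 0.4ⁿ ≤ 1/561.
0.4⁶ = 64/15625 is still above 1/561 but 0.4⁷ = 128/78125 is at or below it, so n = 7.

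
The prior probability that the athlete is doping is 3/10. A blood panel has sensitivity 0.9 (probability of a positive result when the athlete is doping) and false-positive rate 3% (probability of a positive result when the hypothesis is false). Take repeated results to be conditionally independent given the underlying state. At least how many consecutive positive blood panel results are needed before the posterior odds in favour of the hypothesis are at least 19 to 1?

2

Prior odds: 0.3 ÷ 0.7 = 3/7.
Likelihood ratio of a positive result = 0.9/0.03 = 30.
Target odds = 19.
Need (3/7) × 30ⁿ ≥ 19, i.e. 30ⁿ ≥ 133/3.
30¹ = 30 falls short of 133/3 but 30² = 900 reaches it, so n = 2.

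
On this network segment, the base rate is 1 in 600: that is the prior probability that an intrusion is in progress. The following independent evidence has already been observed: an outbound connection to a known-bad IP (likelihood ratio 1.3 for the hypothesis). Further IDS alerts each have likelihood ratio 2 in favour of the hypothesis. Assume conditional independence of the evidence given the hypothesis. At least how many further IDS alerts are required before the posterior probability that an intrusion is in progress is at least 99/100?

Prior odds = (1/600)/(599/600) = 1/599.
Bayes factor of the evidence already in hand = 1.3.
Odds after that evidence = (1/599) × 1.3 = 13/5990.
Target odds = 0.99/0.01 = 99.
Need 2ⁿ ≥ 99 ÷ (13/5990) = 593010/13.
2¹⁵ = 32768 falls short of 593010/13 but 2¹⁶ = 65536 reaches it, so n = 16.

16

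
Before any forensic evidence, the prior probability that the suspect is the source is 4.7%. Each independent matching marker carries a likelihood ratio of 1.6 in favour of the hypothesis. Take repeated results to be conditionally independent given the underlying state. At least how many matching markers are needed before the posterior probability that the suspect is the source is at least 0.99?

Prior odds = 0.047/0.953 = 47/953.
Likelihood ratio per matching marker = 1.6.
Target posterior odds = 0.99/0.01 = 99.
Need (47/953) × 1.6ⁿ ≥ 99, i.e. 1.6ⁿ ≥ 94347/47.
1.6¹⁶ ≈1844.67 falls short of 94347/47 but 1.6¹⁷ ≈2951.48 reaches it, so n = 17.

17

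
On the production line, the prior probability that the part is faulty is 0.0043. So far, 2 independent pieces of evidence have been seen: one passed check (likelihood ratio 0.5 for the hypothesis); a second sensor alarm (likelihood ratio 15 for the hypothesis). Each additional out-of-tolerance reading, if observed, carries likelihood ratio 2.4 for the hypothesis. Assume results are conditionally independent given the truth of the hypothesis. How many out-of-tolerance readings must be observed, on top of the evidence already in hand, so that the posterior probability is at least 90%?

7

Prior odds = 0.0043/0.9957 = 43/9957.
Combined Bayes factor of the evidence already in hand = 0.5 × 15 = 7.5.
Odds after that evidence = (43/9957) × 7.5 = 215/6638.
Target odds = 0.9/0.1 = 9.
Need 2.4ⁿ ≥ 9 ÷ (215/6638) = 59742/215.
2.4⁶ = 2985984/15625 falls short of 59742/215 but 2.4⁷ = 35831808/78125 reaches it, so n = 7.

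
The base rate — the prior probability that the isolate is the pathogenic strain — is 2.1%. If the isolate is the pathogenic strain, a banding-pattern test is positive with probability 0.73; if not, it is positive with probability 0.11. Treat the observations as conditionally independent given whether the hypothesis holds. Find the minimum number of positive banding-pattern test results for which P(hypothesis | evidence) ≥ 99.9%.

Prior odds: 0.021 ÷ 0.979 = 21/979.
Likelihood ratio of a positive = 0.73/0.11 = 73/11.
Target odds: 0.999 ÷ 0.001 = 999.
Require (73/11)ⁿ ≥ 999 ÷ (21/979) = 326007/7.
(73/11)⁵ ≈12872.1 falls short of 326007/7 but (73/11)⁶ ≈85424.2 reaches it, so n = 6.

6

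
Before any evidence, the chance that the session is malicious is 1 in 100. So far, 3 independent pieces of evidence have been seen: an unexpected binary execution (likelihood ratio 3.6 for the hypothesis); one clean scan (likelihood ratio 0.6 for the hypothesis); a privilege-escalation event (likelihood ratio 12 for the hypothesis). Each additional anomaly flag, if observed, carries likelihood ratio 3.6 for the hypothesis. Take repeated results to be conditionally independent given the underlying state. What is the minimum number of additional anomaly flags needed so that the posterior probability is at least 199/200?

6

Prior odds = 0.01/0.99 = 1/99.
Combined Bayes factor of the evidence already in hand = 3.6 × 0.6 × 12 = 25.92.
Odds after that evidence = (1/99) × 25.92 = 72/275.
Target odds = 0.995/0.005 = 199.
Need 3.6ⁿ ≥ 199 ÷ (72/275) = 54725/72.
3.6⁵ = 604.66176 falls short of 54725/72 but 3.6⁶ = 34012224/15625 reaches it, so n = 6.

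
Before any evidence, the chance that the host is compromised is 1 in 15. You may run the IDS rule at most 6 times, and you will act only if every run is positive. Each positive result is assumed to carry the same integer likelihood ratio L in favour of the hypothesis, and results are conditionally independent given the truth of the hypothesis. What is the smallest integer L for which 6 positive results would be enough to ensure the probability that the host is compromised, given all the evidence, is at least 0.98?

Prior odds = (1/15)/(14/15) = 1/14.
Target odds = 0.98/0.02 = 49.
Need L⁶ ≥ 49 ÷ (1/14) = 686.
2⁶ = 64 < 686 ≤ 729 = 3⁶, so L = 3.

3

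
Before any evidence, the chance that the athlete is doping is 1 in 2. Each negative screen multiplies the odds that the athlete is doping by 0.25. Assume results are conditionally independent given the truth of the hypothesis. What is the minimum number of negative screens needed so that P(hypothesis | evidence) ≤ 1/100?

4

Prior odds: 0.5 ÷ 0.5 = 1.
Likelihood ratio per negative screen = 0.25.
Target odds: 0.01 ÷ 0.99 = 1/99.
Require 0.25ⁿ ≤ 1/99 ÷ 1 = 1/99.
0.25³ = 0.015625 is still above 1/99 but 0.25⁴ = 0.00390625 is at or below it, so n = 4.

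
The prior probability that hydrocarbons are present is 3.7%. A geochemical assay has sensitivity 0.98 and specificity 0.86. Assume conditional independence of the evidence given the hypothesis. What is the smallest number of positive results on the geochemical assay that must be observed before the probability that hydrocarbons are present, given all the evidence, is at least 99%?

5

Prior odds = 0.037/0.963 = 37/963.
False-positive rate = 1 − 0.86 = 0.14; likelihood ratio of a positive = 0.98/0.14 = 7.
Target posterior odds = 0.99/0.01 = 99.
Require 7ⁿ ≥ 99 ÷ (37/963) = 95337/37.
7⁴ = 2401 falls short of 95337/37 but 7⁵ = 16807 reaches it, so n = 5.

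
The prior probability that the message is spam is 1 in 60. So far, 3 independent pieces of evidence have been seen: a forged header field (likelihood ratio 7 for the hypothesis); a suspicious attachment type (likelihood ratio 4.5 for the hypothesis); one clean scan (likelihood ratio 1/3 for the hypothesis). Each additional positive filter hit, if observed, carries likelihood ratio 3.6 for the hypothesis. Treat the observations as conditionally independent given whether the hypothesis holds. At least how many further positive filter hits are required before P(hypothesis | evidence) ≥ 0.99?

5

Prior odds = (1/60)/(59/60) = 1/59.
Combined Bayes factor of the evidence already in hand = 7 × 4.5 × (1/3) = 10.5.
Odds after that evidence = (1/59) × 10.5 = 21/118.
Target odds = 0.99/0.01 = 99.
Need 3.6ⁿ ≥ 99 ÷ (21/118) = 3894/7.
3.6⁴ = 167.9616 falls short of 3894/7 but 3.6⁵ = 604.66176 reaches it, so n = 5.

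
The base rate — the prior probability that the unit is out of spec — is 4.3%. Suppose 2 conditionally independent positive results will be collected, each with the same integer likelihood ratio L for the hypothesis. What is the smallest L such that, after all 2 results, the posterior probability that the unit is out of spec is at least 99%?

47

Prior odds = 0.043/0.957 = 43/957.
Target odds = 0.99/0.01 = 99.
Need L² ≥ 99 ÷ (43/957) = 94743/43.
46² = 2116 < 94743/43 ≤ 2209 = 47², so L = 47.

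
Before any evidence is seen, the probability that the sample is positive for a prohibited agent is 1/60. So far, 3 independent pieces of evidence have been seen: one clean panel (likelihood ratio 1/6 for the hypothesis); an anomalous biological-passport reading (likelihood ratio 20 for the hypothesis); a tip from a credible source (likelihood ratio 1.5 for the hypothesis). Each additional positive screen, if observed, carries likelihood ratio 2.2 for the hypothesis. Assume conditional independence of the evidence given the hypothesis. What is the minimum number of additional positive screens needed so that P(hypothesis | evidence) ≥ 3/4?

Prior odds = (1/60)/(59/60) = 1/59.
Combined Bayes factor of the evidence already in hand = (1/6) × 20 × 1.5 = 5.
Odds after that evidence = (1/59) × 5 = 5/59.
Target odds = 0.75/0.25 = 3.
Need 2.2ⁿ ≥ 3 ÷ (5/59) = 35.4.
2.2⁴ = 23.4256 falls short of 35.4 but 2.2⁵ = 51.53632 reaches it, so n = 5.

5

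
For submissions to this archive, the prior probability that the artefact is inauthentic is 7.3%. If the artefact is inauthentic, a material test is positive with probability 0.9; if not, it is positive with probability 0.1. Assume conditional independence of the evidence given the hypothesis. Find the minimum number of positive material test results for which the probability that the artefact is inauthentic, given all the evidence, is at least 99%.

4

Prior odds: 0.073 ÷ 0.927 = 73/927.
Likelihood ratio of a positive = 0.9/0.1 = 9.
Target odds: 0.99 ÷ 0.01 = 99.
Require 9ⁿ ≥ 99 ÷ (73/927) = 91773/73.
9³ = 729 falls short of 91773/73 but 9⁴ = 6561 reaches it, so n = 4.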